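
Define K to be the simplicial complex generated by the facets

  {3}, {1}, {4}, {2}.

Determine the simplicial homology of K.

H_0 = Z^4.

Take the total order 1 < 2 < 3 < 4 on the vertex set. Then K (dimension 0) consists of the simplices:

  0-simplices (4): [1], [2], [3], [4]

so the chain groups are C_0 ≅ Z^4.

From H_k ≅ ker(∂_k) / im(∂_{k+1}) we obtain:

  H_0: rank C_0 − rank ∂_1 = 4 − 0 = 4, and there is no ∂_1, so H_0 ≅ Z^4.

(K is a triangulation of a set of 4 points.)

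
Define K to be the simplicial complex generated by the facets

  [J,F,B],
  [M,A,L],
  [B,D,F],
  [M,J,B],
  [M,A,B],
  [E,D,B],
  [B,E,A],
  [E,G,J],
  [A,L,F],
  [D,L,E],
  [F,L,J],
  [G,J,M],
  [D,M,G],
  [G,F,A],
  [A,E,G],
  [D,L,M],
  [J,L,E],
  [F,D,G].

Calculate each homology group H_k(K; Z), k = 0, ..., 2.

H_0 = Z,  H_1 = Z^2,  H_2 = Z.

We work with the vertex ordering A < B < D < E < F < G < J < L < M. The simplices of K, each written with vertices in increasing order, are:

  0-simplices (9): A, B, D, E, F, G, J, L, M
  1-simplices (27): AB, AE, AF, AG, AL, AM, BD, BE, BF, BJ, BM, DE, DF, DG, DL, DM, EG, EJ, EL, FG, FJ, FL, GJ, GM, JL, JM, LM
  2-simplices (18): ABE, ABM, AEG, AFG, AFL, ALM, BDE, BDF, BFJ, BJM, DEL, DFG, DGM, DLM, EGJ, EJL, FJL, GJM

so the chain groups are C_0 ≅ Z^9, C_1 ≅ Z^27, C_2 ≅ Z^18.

The boundary map ∂_1: C_1 → C_0 sends each edge [p,q] (with p < q) to q − p.
This gives a 9×27 integer matrix of rank 8; reducing to Smith normal form yields diagonal entries (1,1,1,1,1,1,1,1).

Boundary ∂_2: C_2 → C_1 acts by ∂[p,q,r] = [q,r] − [p,r] + [p,q]. For instance
  ∂AEG = EG − AG + AE,
  ∂EGJ = GJ − EJ + EG.
The 27×18 boundary matrix has rank 17 and Smith normal form diag(1,1,1,1,1,1,1,1,1,1,1,1,1,1,1,1,1).

Computing H_k = (kernel of ∂_k) / (image of ∂_{k+1}):

  H_0: rank C_0 − rank ∂_1 = 9 − 8 = 1, and the invariant factors of ∂_1 are all 1, so H_0 ≅ Z.
  H_1: rank ker ∂_1 − rank ∂_2 = (27 − 8) − 17 = 2, and the invariant factors of ∂_2 are all 1, so H_1 ≅ Z^2.
  H_2: rank ker ∂_2 − rank ∂_3 = (18 − 17) − 0 = 1, and there is no ∂_3, so H_2 ≅ Z.

As a check, the Euler characteristic is 9 − 27 + 18 = 0, which agrees with 1 − 2 + 1 = 0.
(K is a triangulation of the torus T^2.)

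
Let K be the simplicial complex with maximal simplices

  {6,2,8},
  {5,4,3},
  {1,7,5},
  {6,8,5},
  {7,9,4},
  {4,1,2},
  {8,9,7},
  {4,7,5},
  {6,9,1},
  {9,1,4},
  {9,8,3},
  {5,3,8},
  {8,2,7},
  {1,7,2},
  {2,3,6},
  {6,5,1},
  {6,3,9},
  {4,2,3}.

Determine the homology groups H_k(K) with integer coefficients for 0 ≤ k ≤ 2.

H_0 ≅ Z,  H_1 ≅ Z ⊕ Z/2Z,  H_2 = 0.

Take the total order 1 < 2 < 3 < 4 < 5 < 6 < 7 < 8 < 9 on the vertex set. Then K (dimension 2) consists of the simplices:

  0-simplices (9): [1], [2], [3], [4], [5], [6], [7], [8], [9]
  1-simplices (27): (27 of them)
  2-simplices (18): [1,2,4], [1,2,7], [1,4,9], [1,5,6], [1,5,7], [1,6,9], [2,3,4], [2,3,6], [2,6,8], [2,7,8], [3,4,5], [3,5,8], [3,6,9], [3,8,9], [4,5,7], [4,7,9], [5,6,8], [7,8,9]

giving chain groups C_0 ≅ Z^9, C_1 ≅ Z^27, C_2 ≅ Z^18.

∂_1: C_1 → C_0 sends each edge [p,q] (with p < q) to q − p.
The 9×27 boundary matrix has rank 8 and Smith normal form diag(1,1,1,1,1,1,1,1).

The boundary map ∂_2: C_2 → C_1 acts by ∂[p,q,r] = [q,r] − [p,r] + [p,q]. For instance
  ∂[1,5,6] = [5,6] − [1,6] + [1,5],
  ∂[1,4,9] = [4,9] − [1,9] + [1,4].
The 27×18 boundary matrix has rank 18 and Smith normal form diag(1,1,1,1,1,1,1,1,1,1,1,1,1,1,1,1,1,2).

Computing H_k = (kernel of ∂_k) / (image of ∂_{k+1}):

  H_0: rank C_0 − rank ∂_1 = 9 − 8 = 1, and the invariant factors of ∂_1 are all 1, so H_0 = Z.
  H_1: rank ker ∂_1 − rank ∂_2 = (27 − 8) − 18 = 1, and ∂_2 has invariant factor 2 > 1, so H_1 = Z ⊕ Z/2Z.
  H_2: rank ker ∂_2 − rank ∂_3 = (18 − 18) − 0 = 0, and there is no ∂_3, so H_2 = 0.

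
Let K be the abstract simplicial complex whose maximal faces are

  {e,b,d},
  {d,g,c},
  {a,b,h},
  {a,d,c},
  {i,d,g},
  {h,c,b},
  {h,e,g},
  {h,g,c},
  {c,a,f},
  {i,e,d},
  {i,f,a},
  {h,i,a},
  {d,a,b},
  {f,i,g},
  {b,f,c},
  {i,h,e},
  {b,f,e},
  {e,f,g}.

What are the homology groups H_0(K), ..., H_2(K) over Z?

Fix the vertex order a < b < c < d < e < f < g < h < i and write every simplex with vertices in increasing order. Then dim K = 2 and the simplices of K are:

  0-simplices (9): a, b, c, d, e, f, g, h, i
  1-simplices (27): ab, ac, ad, af, ah, ai, bc, bd, be, bf, bh, cd, cf, cg, ch, de, dg, di, ef, eg, eh, ei, fg, fi, gh, gi, hi
  2-simplices (18): abd, abh, acd, acf, afi, ahi, bcf, bch, bde, bef, cdg, cgh, dei, dgi, efg, egh, ehi, fgi

Hence C_0 ≅ Z^9, C_1 ≅ Z^27, C_2 ≅ Z^18.

The boundary map ∂_1: C_1 → C_0 is given by ∂[p,q] = [q] − [p].
The 9×27 boundary matrix has rank 8 and Smith normal form diag(1,1,1,1,1,1,1,1).

Boundary ∂_2: C_2 → C_1 maps a triangle to the signed sum of its edges. For instance
  ∂bch = ch − bh + bc,
  ∂efg = fg − eg + ef.
As a 27×18 matrix over Z this has rank 18, with invariant factors (1,1,1,1,1,1,1,1,1,1,1,1,1,1,1,1,1,2).

Now H_k = ker ∂_k / im ∂_{k+1}, so:

  H_0: rank C_0 − rank ∂_1 = 9 − 8 = 1, and the invariant factors of ∂_1 are all 1, so H_0 = Z.
  H_1: rank ker ∂_1 − rank ∂_2 = (27 − 8) − 18 = 1, and ∂_2 has invariant factor 2 > 1, so H_1 = Z ⊕ Z/2.
  H_2: rank ker ∂_2 − rank ∂_3 = (18 − 18) − 0 = 0, and there is no ∂_3, so H_2 = 0.

H_0 = Z,  H_1 = Z ⊕ Z/2,  H_2 = 0.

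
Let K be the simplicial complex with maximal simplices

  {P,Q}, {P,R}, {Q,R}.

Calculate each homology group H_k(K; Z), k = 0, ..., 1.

Fix the vertex order P < Q < R and write every simplex with vertices in increasing order. Then dim K = 1 and the simplices of K are:

  0-simplices (3): P, Q, R
  1-simplices (3): PQ, PR, QR

giving chain groups C_0 ≅ Z^3, C_1 ≅ Z^3.

Boundary ∂_1: C_1 → C_0 is given by ∂[p,q] = [q] − [p].
As a 3×3 matrix over Z this has rank 2, with invariant factors (1,1).

From H_k ≅ ker(∂_k) / im(∂_{k+1}) we obtain:

  H_0: rank C_0 − rank ∂_1 = 3 − 2 = 1, and the invariant factors of ∂_1 are all 1, so H_0 ≅ Z.
  H_1: rank ker ∂_1 − rank ∂_2 = (3 − 2) − 0 = 1, and there is no ∂_2, so H_1 ≅ Z.

As a check, the Euler characteristic is 3 − 3 = 0, which agrees with 1 − 1 = 0.

H_0 ≅ Z,  H_1 ≅ Z.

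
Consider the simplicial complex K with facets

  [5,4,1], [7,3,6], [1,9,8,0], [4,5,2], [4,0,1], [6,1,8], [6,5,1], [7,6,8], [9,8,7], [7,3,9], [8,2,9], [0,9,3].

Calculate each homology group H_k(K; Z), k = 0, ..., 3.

H_0 = Z,  H_1 = Z,  H_2 = 0,  H_3 = 0.

Order the vertices as 0 < 1 < 2 < 3 < 4 < 5 < 6 < 7 < 8 < 9. Listing each simplex with vertices in this order, K has dimension 3 with simplices:

  0-simplices (10): [0], [1], [2], [3], [4], [5], [6], [7], [8], [9]
  1-simplices (24): (24 of them)
  2-simplices (15): [0,1,4], [0,1,8], [0,1,9], [0,3,9], [0,8,9], [1,4,5], [1,5,6], [1,6,8], [1,8,9], [2,4,5], [2,8,9], [3,6,7], [3,7,9], [6,7,8], [7,8,9]
  3-simplices (1): [0,1,8,9]

giving chain groups C_0 ≅ Z^10, C_1 ≅ Z^24, C_2 ≅ Z^15, C_3 ≅ Z^1.

Boundary ∂_1: C_1 → C_0 maps an edge to its endpoints' difference, ∂[p,q] = q − p. For instance
  ∂[2,9] = [9] − [2].
The resulting 10×24 matrix has rank 9, and its Smith normal form has invariant factors (1,1,1,1,1,1,1,1,1).

Boundary ∂_2: C_2 → C_1 maps a triangle to the signed sum of its edges. For instance
  ∂[1,5,6] = [5,6] − [1,6] + [1,5],
  ∂[3,7,9] = [7,9] − [3,9] + [3,7].
As a 24×15 matrix over Z this has rank 14, with invariant factors (1,1,1,1,1,1,1,1,1,1,1,1,1,1).

The boundary map ∂_3: C_3 → C_2 sends each 3-simplex σ to the alternating sum Σ_i (−1)^i (σ with its i-th vertex removed). For instance
  ∂[0,1,8,9] = [1,8,9] − [0,8,9] + [0,1,9] − [0,1,8].
The 15×1 boundary matrix has rank 1 and Smith normal form diag(1).

From H_k ≅ ker(∂_k) / im(∂_{k+1}) we obtain:

  H_0: rank C_0 − rank ∂_1 = 10 − 9 = 1, and the invariant factors of ∂_1 are all 1, so H_0 = Z.
  H_1: rank ker ∂_1 − rank ∂_2 = (24 − 9) − 14 = 1, and the invariant factors of ∂_2 are all 1, so H_1 = Z.
  H_2: rank ker ∂_2 − rank ∂_3 = (15 − 14) − 1 = 0, and the invariant factors of ∂_3 are all 1, so H_2 = 0.
  H_3: rank ker ∂_3 − rank ∂_4 = (1 − 1) − 0 = 0, and there is no ∂_4, so H_3 = 0.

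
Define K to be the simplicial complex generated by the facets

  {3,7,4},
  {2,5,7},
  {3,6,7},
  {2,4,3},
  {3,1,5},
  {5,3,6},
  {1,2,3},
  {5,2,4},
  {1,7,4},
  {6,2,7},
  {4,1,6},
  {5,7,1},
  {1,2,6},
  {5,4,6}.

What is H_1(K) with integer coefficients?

Take the total order 1 < 2 < 3 < 4 < 5 < 6 < 7 on the vertex set. Then K (dimension 2) consists of the simplices:

  0-simplices (7): [1], [2], [3], [4], [5], [6], [7]
  1-simplices (21): [1,2], [1,3], [1,4], [1,5], [1,6], [1,7], [2,3], [2,4], [2,5], [2,6], [2,7], [3,4], [3,5], [3,6], [3,7], [4,5], [4,6], [4,7], [5,6], [5,7], [6,7]
  2-simplices (14): [1,2,3], [1,2,6], [1,3,5], [1,4,6], [1,4,7], [1,5,7], [2,3,4], [2,4,5], [2,5,7], [2,6,7], [3,4,7], [3,5,6], [3,6,7], [4,5,6]

so the chain groups are C_0 ≅ Z^7, C_1 ≅ Z^21, C_2 ≅ Z^14.

The boundary map ∂_1: C_1 → C_0 is given by ∂[p,q] = [q] − [p].
This gives a 7×21 integer matrix of rank 6; reducing to Smith normal form yields diagonal entries (1,1,1,1,1,1).

∂_2: C_2 → C_1 maps a triangle to the signed sum of its edges. For instance
  ∂[1,3,5] = [3,5] − [1,5] + [1,3],
  ∂[2,4,5] = [4,5] − [2,5] + [2,4].
The 21×14 boundary matrix has rank 13 and Smith normal form diag(1,1,1,1,1,1,1,1,1,1,1,1,1).

Reading off H_k = ker ∂_k / im ∂_{k+1}:

  H_1: rank ker ∂_1 − rank ∂_2 = (21 − 6) − 13 = 2, and the invariant factors of ∂_2 are all 1, so H_1 ≅ Z^2.

H_1 ≅ Z^2.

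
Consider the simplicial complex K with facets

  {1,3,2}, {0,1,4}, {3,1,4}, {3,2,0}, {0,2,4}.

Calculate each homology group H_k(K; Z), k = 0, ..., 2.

H_0 = Z,  H_1 = Z,  H_2 = 0.

K has 5 vertices, 10 edges, 5 triangles.
rank ∂_0 = 0, rank ∂_1 = 4 ⇒ b_0 = 5 − 0 − 4 = 1; all invariant factors of ∂_1 are 1 so no torsion. So H_0 ≅ Z.
rank ∂_1 = 4, rank ∂_2 = 5 ⇒ b_1 = 10 − 4 − 5 = 1; all invariant factors of ∂_2 are 1 so no torsion. So H_1 ≅ Z.
rank ∂_2 = 5, rank ∂_3 = 0 ⇒ b_2 = 5 − 5 − 0 = 0. So H_2 ≅ 0.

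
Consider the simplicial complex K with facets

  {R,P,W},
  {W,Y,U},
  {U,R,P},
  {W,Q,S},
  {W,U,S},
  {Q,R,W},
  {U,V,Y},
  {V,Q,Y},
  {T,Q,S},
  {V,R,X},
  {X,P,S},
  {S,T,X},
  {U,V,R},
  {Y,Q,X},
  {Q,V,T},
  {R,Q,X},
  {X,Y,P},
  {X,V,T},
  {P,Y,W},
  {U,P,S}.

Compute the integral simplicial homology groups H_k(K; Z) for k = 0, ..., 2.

H_0 ≅ Z,  H_1 ≅ Z ⊕ Z/2Z,  H_2 = 0.

Fix the vertex order P < Q < R < S < T < U < V < W < X < Y and write every simplex with vertices in increasing order. Then dim K = 2 and the simplices of K are:

  0-simplices (10): P, Q, R, S, T, U, V, W, X, Y
  1-simplices (30): PR, PS, PU, PW, PX, PY, QR, QS, QT, QV, QW, QX, QY, RU, RV, RW, RX, ST, SU, SW, SX, TV, TX, UV, UW, UY, VX, VY, WY, XY
  2-simplices (20): PRU, PRW, PSU, PSX, PWY, PXY, QRW, QRX, QST, QSW, QTV, QVY, QXY, RUV, RVX, STX, SUW, TVX, UVY, UWY

giving chain groups C_0 ≅ Z^10, C_1 ≅ Z^30, C_2 ≅ Z^20.

The boundary map ∂_1: C_1 → C_0 sends each edge [p,q] (with p < q) to q − p.
This gives a 10×30 integer matrix of rank 9; reducing to Smith normal form yields diagonal entries (1,1,1,1,1,1,1,1,1).

Boundary ∂_2: C_2 → C_1 acts by ∂[p,q,r] = [q,r] − [p,r] + [p,q]. For instance
  ∂QVY = VY − QY + QV,
  ∂TVX = VX − TX + TV.
The resulting 30×20 matrix has rank 20, and its Smith normal form has invariant factors (1,1,1,1,1,1,1,1,1,1,1,1,1,1,1,1,1,1,1,2).

From H_k ≅ ker(∂_k) / im(∂_{k+1}) we obtain:

  H_0: rank C_0 − rank ∂_1 = 10 − 9 = 1, and the invariant factors of ∂_1 are all 1, so H_0 ≅ Z.
  H_1: rank ker ∂_1 − rank ∂_2 = (30 − 9) − 20 = 1, and ∂_2 has invariant factor 2 > 1, so H_1 ≅ Z ⊕ Z/2Z.
  H_2: rank ker ∂_2 − rank ∂_3 = (20 − 20) − 0 = 0, and there is no ∂_3, so H_2 ≅ 0.

As a check, the Euler characteristic is 10 − 30 + 20 = 0, which agrees with 1 − 1 + 0 = 0.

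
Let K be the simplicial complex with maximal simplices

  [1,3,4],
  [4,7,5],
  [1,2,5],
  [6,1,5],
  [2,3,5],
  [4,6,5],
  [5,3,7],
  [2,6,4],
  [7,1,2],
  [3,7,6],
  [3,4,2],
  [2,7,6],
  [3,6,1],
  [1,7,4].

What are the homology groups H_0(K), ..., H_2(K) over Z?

H_0 = Z,  H_1 = Z^2,  H_2 = Z.

Take the total order 1 < 2 < 3 < 4 < 5 < 6 < 7 on the vertex set. Then K (dimension 2) consists of the simplices:

  0-simplices (7): [1], [2], [3], [4], [5], [6], [7]
  1-simplices (21): [1,2], [1,3], [1,4], [1,5], [1,6], [1,7], [2,3], [2,4], [2,5], [2,6], [2,7], [3,4], [3,5], [3,6], [3,7], [4,5], [4,6], [4,7], [5,6], [5,7], [6,7]
  2-simplices (14): [1,2,5], [1,2,7], [1,3,4], [1,3,6], [1,4,7], [1,5,6], [2,3,4], [2,3,5], [2,4,6], [2,6,7], [3,5,7], [3,6,7], [4,5,6], [4,5,7]

giving chain groups C_0 ≅ Z^7, C_1 ≅ Z^21, C_2 ≅ Z^14.

Boundary ∂_1: C_1 → C_0 sends each edge [p,q] (with p < q) to q − p. For instance
  ∂[2,4] = [4] − [2].
This gives a 7×21 integer matrix of rank 6; reducing to Smith normal form yields diagonal entries (1,1,1,1,1,1).

∂_2: C_2 → C_1 maps a triangle to the signed sum of its edges. For instance
  ∂[1,2,7] = [2,7] − [1,7] + [1,2],
  ∂[2,3,5] = [3,5] − [2,5] + [2,3].
The 21×14 boundary matrix has rank 13 and Smith normal form diag(1,1,1,1,1,1,1,1,1,1,1,1,1).

From H_k ≅ ker(∂_k) / im(∂_{k+1}) we obtain:

  H_0: rank C_0 − rank ∂_1 = 7 − 6 = 1, and the invariant factors of ∂_1 are all 1, so H_0 ≅ Z.
  H_1: rank ker ∂_1 − rank ∂_2 = (21 − 6) − 13 = 2, and the invariant factors of ∂_2 are all 1, so H_1 ≅ Z^2.
  H_2: rank ker ∂_2 − rank ∂_3 = (14 − 13) − 0 = 1, and there is no ∂_3, so H_2 ≅ Z.

As a check, the Euler characteristic is 7 − 21 + 14 = 0, which agrees with 1 − 2 + 1 = 0.
(K is a triangulation of the torus T^2.)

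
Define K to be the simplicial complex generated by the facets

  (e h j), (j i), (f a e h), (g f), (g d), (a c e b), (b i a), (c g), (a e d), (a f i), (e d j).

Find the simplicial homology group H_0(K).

H_0 ≅ Z.

Take the total order a < b < c < d < e < f < g < h < i < j on the vertex set. Then K (dimension 3) consists of the simplices:

  0-simplices (10): a, b, c, d, e, f, g, h, i, j
  1-simplices (23): ab, ac, ad, ae, af, ah, ai, bc, be, bi, ce, cg, de, dg, dj, ef, eh, ej, fg, fh, fi, hj, ij
  2-simplices (13): abc, abe, abi, ace, ade, aef, aeh, afh, afi, bce, dej, efh, ehj
  3-simplices (2): abce, aefh

Hence C_0 ≅ Z^10, C_1 ≅ Z^23, C_2 ≅ Z^13, C_3 ≅ Z^2.

∂_1: C_1 → C_0 is given by ∂[p,q] = [q] − [p]. For instance
  ∂fh = h − f.
The resulting 10×23 matrix has rank 9, and its Smith normal form has invariant factors (1,1,1,1,1,1,1,1,1).

∂_2: C_2 → C_1 maps a triangle to the signed sum of its edges. For instance
  ∂afh = fh − ah + af,
  ∂bce = ce − be + bc.
The 23×13 boundary matrix has rank 11 and Smith normal form diag(1,1,1,1,1,1,1,1,1,1,1).

∂_3: C_3 → C_2 sends each 3-simplex σ to the alternating sum Σ_i (−1)^i (σ with its i-th vertex removed). For instance
  ∂abce = bce − ace + abe − abc,
  ∂aefh = efh − afh + aeh − aef.
As a 13×2 matrix over Z this has rank 2, with invariant factors (1,1).

Now H_k = ker ∂_k / im ∂_{k+1}, so:

  H_0: rank C_0 − rank ∂_1 = 10 − 9 = 1, and the invariant factors of ∂_1 are all 1, so H_0 = Z.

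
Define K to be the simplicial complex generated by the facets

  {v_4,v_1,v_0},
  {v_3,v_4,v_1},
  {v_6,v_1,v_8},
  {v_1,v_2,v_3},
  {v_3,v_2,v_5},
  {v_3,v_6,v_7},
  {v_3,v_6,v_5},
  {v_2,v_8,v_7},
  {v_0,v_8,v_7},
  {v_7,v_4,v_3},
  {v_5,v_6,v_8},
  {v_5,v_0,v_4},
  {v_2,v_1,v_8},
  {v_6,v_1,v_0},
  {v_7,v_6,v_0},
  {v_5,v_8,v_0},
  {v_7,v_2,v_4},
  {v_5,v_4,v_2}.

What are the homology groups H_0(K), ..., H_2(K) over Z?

H_0 = Z,  H_1 = Z ⊕ Z/2Z,  H_2 = 0.

We work with the vertex ordering v_0 < v_1 < v_2 < v_3 < v_4 < v_5 < v_6 < v_7 < v_8. The simplices of K, each written with vertices in increasing order, are:

  0-simplices (9): [v_0], [v_1], [v_2], [v_3], [v_4], [v_5], [v_6], [v_7], [v_8]
  1-simplices (27): (27 of them)
  2-simplices (18): (18 of them)

Hence C_0 ≅ Z^9, C_1 ≅ Z^27, C_2 ≅ Z^18.

The boundary map ∂_1: C_1 → C_0 sends each edge [p,q] (with p < q) to q − p.
This gives a 9×27 integer matrix of rank 8; reducing to Smith normal form yields diagonal entries (1,1,1,1,1,1,1,1).

∂_2: C_2 → C_1 acts by ∂[p,q,r] = [q,r] − [p,r] + [p,q]. For instance
  ∂[v_0,v_5,v_8] = [v_5,v_8] − [v_0,v_8] + [v_0,v_5],
  ∂[v_2,v_4,v_5] = [v_4,v_5] − [v_2,v_5] + [v_2,v_4].
The resulting 27×18 matrix has rank 18, and its Smith normal form has invariant factors (1,1,1,1,1,1,1,1,1,1,1,1,1,1,1,1,1,2).

Reading off H_k = ker ∂_k / im ∂_{k+1}:

  H_0: rank C_0 − rank ∂_1 = 9 − 8 = 1, and the invariant factors of ∂_1 are all 1, so H_0 = Z.
  H_1: rank ker ∂_1 − rank ∂_2 = (27 − 8) − 18 = 1, and ∂_2 has invariant factor 2 > 1, so H_1 = Z ⊕ Z/2Z.
  H_2: rank ker ∂_2 − rank ∂_3 = (18 − 18) − 0 = 0, and there is no ∂_3, so H_2 = 0.

As a check, the Euler characteristic is 9 − 27 + 18 = 0, which agrees with 1 − 1 + 0 = 0.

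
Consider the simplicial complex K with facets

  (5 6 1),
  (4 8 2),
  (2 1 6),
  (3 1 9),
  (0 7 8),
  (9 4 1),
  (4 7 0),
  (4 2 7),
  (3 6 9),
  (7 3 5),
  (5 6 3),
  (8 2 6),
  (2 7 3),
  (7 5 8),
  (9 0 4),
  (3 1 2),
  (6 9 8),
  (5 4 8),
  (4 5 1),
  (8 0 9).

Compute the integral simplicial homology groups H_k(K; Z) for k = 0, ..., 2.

Take the total order 0 < 1 < 2 < 3 < 4 < 5 < 6 < 7 < 8 < 9 on the vertex set. Then K (dimension 2) consists of the simplices:

  0-simplices (10): [0], [1], [2], [3], [4], [5], [6], [7], [8], [9]
  1-simplices (30): (30 of them)
  2-simplices (20): (20 of them)

giving chain groups C_0 ≅ Z^10, C_1 ≅ Z^30, C_2 ≅ Z^20.

∂_1: C_1 → C_0 is given by ∂[p,q] = [q] − [p]. For instance
  ∂[1,5] = [5] − [1].
This gives a 10×30 integer matrix of rank 9; reducing to Smith normal form yields diagonal entries (1,1,1,1,1,1,1,1,1).

∂_2: C_2 → C_1 sends each 2-simplex [p,q,r] to [q,r] − [p,r] + [p,q]. For instance
  ∂[1,4,5] = [4,5] − [1,5] + [1,4],
  ∂[0,7,8] = [7,8] − [0,8] + [0,7].
The resulting 30×20 matrix has rank 20, and its Smith normal form has invariant factors (1,1,1,1,1,1,1,1,1,1,1,1,1,1,1,1,1,1,1,2).

Computing H_k = (kernel of ∂_k) / (image of ∂_{k+1}):

  H_0: rank C_0 − rank ∂_1 = 10 − 9 = 1, and the invariant factors of ∂_1 are all 1, so H_0 = Z.
  H_1: rank ker ∂_1 − rank ∂_2 = (30 − 9) − 20 = 1, and ∂_2 has invariant factor 2 > 1, so H_1 = Z ⊕ Z/2.
  H_2: rank ker ∂_2 − rank ∂_3 = (20 − 20) − 0 = 0, and there is no ∂_3, so H_2 = 0.

(K is a triangulation of the Klein bottle.)

H_0 = Z,  H_1 = Z ⊕ Z/2,  H_2 = 0.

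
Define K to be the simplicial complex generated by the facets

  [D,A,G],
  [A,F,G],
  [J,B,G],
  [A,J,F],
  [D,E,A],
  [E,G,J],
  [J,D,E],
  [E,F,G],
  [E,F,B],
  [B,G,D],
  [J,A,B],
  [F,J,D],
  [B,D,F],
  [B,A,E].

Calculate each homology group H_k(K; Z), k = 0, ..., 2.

H_0 ≅ Z,  H_1 ≅ Z^2,  H_2 ≅ Z.

Order the vertices as A < B < D < E < F < G < J. Listing each simplex with vertices in this order, K has dimension 2 with simplices:

  0-simplices (7): A, B, D, E, F, G, J
  1-simplices (21): AB, AD, AE, AF, AG, AJ, BD, BE, BF, BG, BJ, DE, DF, DG, DJ, EF, EG, EJ, FG, FJ, GJ
  2-simplices (14): ABE, ABJ, ADE, ADG, AFG, AFJ, BDF, BDG, BEF, BGJ, DEJ, DFJ, EFG, EGJ

giving chain groups C_0 ≅ Z^7, C_1 ≅ Z^21, C_2 ≅ Z^14.

The boundary map ∂_1: C_1 → C_0 is given by ∂[p,q] = [q] − [p].
This gives a 7×21 integer matrix of rank 6; reducing to Smith normal form yields diagonal entries (1,1,1,1,1,1).

∂_2: C_2 → C_1 acts by ∂[p,q,r] = [q,r] − [p,r] + [p,q]. For instance
  ∂ADE = DE − AE + AD,
  ∂BDG = DG − BG + BD.
The 21×14 boundary matrix has rank 13 and Smith normal form diag(1,1,1,1,1,1,1,1,1,1,1,1,1).

From H_k ≅ ker(∂_k) / im(∂_{k+1}) we obtain:

  H_0: rank C_0 − rank ∂_1 = 7 − 6 = 1, and the invariant factors of ∂_1 are all 1, so H_0 = Z.
  H_1: rank ker ∂_1 − rank ∂_2 = (21 − 6) − 13 = 2, and the invariant factors of ∂_2 are all 1, so H_1 = Z^2.
  H_2: rank ker ∂_2 − rank ∂_3 = (14 − 13) − 0 = 1, and there is no ∂_3, so H_2 = Z.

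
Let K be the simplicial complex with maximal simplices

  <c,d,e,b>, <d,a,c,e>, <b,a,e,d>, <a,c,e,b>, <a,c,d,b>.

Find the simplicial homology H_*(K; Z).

H_0 ≅ Z,  H_1 = 0,  H_2 = 0,  H_3 ≅ Z.

Fix the vertex order a < b < c < d < e and write every simplex with vertices in increasing order. Then dim K = 3 and the simplices of K are:

  0-simplices (5): a, b, c, d, e
  1-simplices (10): ab, ac, ad, ae, bc, bd, be, cd, ce, de
  2-simplices (10): abc, abd, abe, acd, ace, ade, bcd, bce, bde, cde
  3-simplices (5): abcd, abce, abde, acde, bcde

so the chain groups are C_0 ≅ Z^5, C_1 ≅ Z^10, C_2 ≅ Z^10, C_3 ≅ Z^5.

∂_1: C_1 → C_0 sends each edge [p,q] (with p < q) to q − p. For instance
  ∂bc = c − b.
As a 5×10 matrix over Z this has rank 4, with invariant factors (1,1,1,1).

The boundary map ∂_2: C_2 → C_1 sends each 2-simplex [p,q,r] to [q,r] − [p,r] + [p,q]. For instance
  ∂cde = de − ce + cd,
  ∂acd = cd − ad + ac.
The resulting 10×10 matrix has rank 6, and its Smith normal form has invariant factors (1,1,1,1,1,1).

The boundary map ∂_3: C_3 → C_2 sends each 3-simplex σ to the alternating sum Σ_i (−1)^i (σ with its i-th vertex removed). For instance
  ∂abcd = bcd − acd + abd − abc,
  ∂acde = cde − ade + ace − acd.
This gives a 10×5 integer matrix of rank 4; reducing to Smith normal form yields diagonal entries (1,1,1,1).

Computing H_k = (kernel of ∂_k) / (image of ∂_{k+1}):

  H_0: rank C_0 − rank ∂_1 = 5 − 4 = 1, and the invariant factors of ∂_1 are all 1, so H_0 = Z.
  H_1: rank ker ∂_1 − rank ∂_2 = (10 − 4) − 6 = 0, and the invariant factors of ∂_2 are all 1, so H_1 = 0.
  H_2: rank ker ∂_2 − rank ∂_3 = (10 − 6) − 4 = 0, and the invariant factors of ∂_3 are all 1, so H_2 = 0.
  H_3: rank ker ∂_3 − rank ∂_4 = (5 − 4) − 0 = 1, and there is no ∂_4, so H_3 = Z.

As a check, the Euler characteristic is 5 − 10 + 10 − 5 = 0, which agrees with 1 − 0 + 0 − 1 = 0.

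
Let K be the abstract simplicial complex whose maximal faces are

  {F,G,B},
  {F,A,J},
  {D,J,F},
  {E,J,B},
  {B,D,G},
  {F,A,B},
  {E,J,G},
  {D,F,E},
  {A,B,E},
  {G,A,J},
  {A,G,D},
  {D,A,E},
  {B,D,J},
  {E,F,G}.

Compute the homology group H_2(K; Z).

We work with the vertex ordering A < B < D < E < F < G < J. The simplices of K, each written with vertices in increasing order, are:

  0-simplices (7): A, B, D, E, F, G, J
  1-simplices (21): AB, AD, AE, AF, AG, AJ, BD, BE, BF, BG, BJ, DE, DF, DG, DJ, EF, EG, EJ, FG, FJ, GJ
  2-simplices (14): ABE, ABF, ADE, ADG, AFJ, AGJ, BDG, BDJ, BEJ, BFG, DEF, DFJ, EFG, EGJ

so the chain groups are C_0 ≅ Z^7, C_1 ≅ Z^21, C_2 ≅ Z^14.

The boundary map ∂_1: C_1 → C_0 sends each edge [p,q] (with p < q) to q − p. For instance
  ∂AG = G − A.
The resulting 7×21 matrix has rank 6, and its Smith normal form has invariant factors (1,1,1,1,1,1).

∂_2: C_2 → C_1 acts by ∂[p,q,r] = [q,r] − [p,r] + [p,q]. For instance
  ∂BDJ = DJ − BJ + BD,
  ∂ADE = DE − AE + AD.
The resulting 21×14 matrix has rank 13, and its Smith normal form has invariant factors (1,1,1,1,1,1,1,1,1,1,1,1,1).

Computing H_k = (kernel of ∂_k) / (image of ∂_{k+1}):

  H_2: rank ker ∂_2 − rank ∂_3 = (14 − 13) − 0 = 1, and there is no ∂_3, so H_2 = Z.

H_2 ≅ Z.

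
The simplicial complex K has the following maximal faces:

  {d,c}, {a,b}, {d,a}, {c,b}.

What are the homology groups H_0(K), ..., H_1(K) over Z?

Fix the vertex order a < b < c < d and write every simplex with vertices in increasing order. Then dim K = 1 and the simplices of K are:

  0-simplices (4): a, b, c, d
  1-simplices (4): ab, ad, bc, cd

giving chain groups C_0 ≅ Z^4, C_1 ≅ Z^4.

Boundary ∂_1: C_1 → C_0 maps an edge to its endpoints' difference, ∂[p,q] = q − p. For instance
  ∂bc = c − b.
The resulting 4×4 matrix has rank 3, and its Smith normal form has invariant factors (1,1,1).

Reading off H_k = ker ∂_k / im ∂_{k+1}:

  H_0: rank C_0 − rank ∂_1 = 4 − 3 = 1, and the invariant factors of ∂_1 are all 1, so H_0 = Z.
  H_1: rank ker ∂_1 − rank ∂_2 = (4 − 3) − 0 = 1, and there is no ∂_2, so H_1 = Z.

(K is a triangulation of the circle S^1.)

H_0 ≅ Z,  H_1 ≅ Z.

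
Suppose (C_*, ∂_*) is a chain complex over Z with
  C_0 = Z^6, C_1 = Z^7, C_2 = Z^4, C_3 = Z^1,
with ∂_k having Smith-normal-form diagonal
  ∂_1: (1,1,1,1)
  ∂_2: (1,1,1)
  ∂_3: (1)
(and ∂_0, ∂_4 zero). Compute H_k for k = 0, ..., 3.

H_0: b_0 = 6 − 0 − 4 = 2; torsion from ∂_1 factors > 1: none. So H_0 ≅ Z^2.
H_1: b_1 = 7 − 4 − 3 = 0; torsion from ∂_2 factors > 1: none. So H_1 ≅ 0.
H_2: b_2 = 4 − 3 − 1 = 0; torsion from ∂_3 factors > 1: none. So H_2 ≅ 0.
H_3: b_3 = 1 − 1 − 0 = 0; torsion from ∂_4 factors > 1: none. So H_3 ≅ 0.

H_0 ≅ Z^2,  H_1 = 0,  H_2 = 0,  H_3 = 0.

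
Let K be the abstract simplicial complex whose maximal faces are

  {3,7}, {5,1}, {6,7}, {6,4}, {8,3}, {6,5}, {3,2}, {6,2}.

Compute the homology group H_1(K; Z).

Take the total order 1 < 2 < 3 < 4 < 5 < 6 < 7 < 8 on the vertex set. Then K (dimension 1) consists of the simplices:

  0-simplices (8): [1], [2], [3], [4], [5], [6], [7], [8]
  1-simplices (8): [1,5], [2,3], [2,6], [3,7], [3,8], [4,6], [5,6], [6,7]

so the chain groups are C_0 ≅ Z^8, C_1 ≅ Z^8.

∂_1: C_1 → C_0 sends each edge [p,q] (with p < q) to q − p. For instance
  ∂[6,7] = [7] − [6].
This gives a 8×8 integer matrix of rank 7; reducing to Smith normal form yields diagonal entries (1,1,1,1,1,1,1).

From H_k ≅ ker(∂_k) / im(∂_{k+1}) we obtain:

  H_1: rank ker ∂_1 − rank ∂_2 = (8 − 7) − 0 = 1, and there is no ∂_2, so H_1 = Z.

H_1 = Z.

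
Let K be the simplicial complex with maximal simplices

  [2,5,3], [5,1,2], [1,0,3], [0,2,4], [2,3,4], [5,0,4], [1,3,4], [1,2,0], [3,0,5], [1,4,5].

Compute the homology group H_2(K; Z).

H_2 ≅ 0.

We work with the vertex ordering 0 < 1 < 2 < 3 < 4 < 5. The simplices of K, each written with vertices in increasing order, are:

  0-simplices (6): [0], [1], [2], [3], [4], [5]
  1-simplices (15): [0,1], [0,2], [0,3], [0,4], [0,5], [1,2], [1,3], [1,4], [1,5], [2,3], [2,4], [2,5], [3,4], [3,5], [4,5]
  2-simplices (10): [0,1,2], [0,1,3], [0,2,4], [0,3,5], [0,4,5], [1,2,5], [1,3,4], [1,4,5], [2,3,4], [2,3,5]

so the chain groups are C_0 ≅ Z^6, C_1 ≅ Z^15, C_2 ≅ Z^10.

Boundary ∂_1: C_1 → C_0 maps an edge to its endpoints' difference, ∂[p,q] = q − p. For instance
  ∂[2,3] = [3] − [2].
The 6×15 boundary matrix has rank 5 and Smith normal form diag(1,1,1,1,1).

The boundary map ∂_2: C_2 → C_1 sends each 2-simplex [p,q,r] to [q,r] − [p,r] + [p,q]. For instance
  ∂[1,2,5] = [2,5] − [1,5] + [1,2],
  ∂[2,3,4] = [3,4] − [2,4] + [2,3].
This gives a 15×10 integer matrix of rank 10; reducing to Smith normal form yields diagonal entries (1,1,1,1,1,1,1,1,1,2).

Reading off H_k = ker ∂_k / im ∂_{k+1}:

  H_2: rank ker ∂_2 − rank ∂_3 = (10 − 10) − 0 = 0, and there is no ∂_3, so H_2 = 0.

(K is a triangulation of the real projective plane RP^2.)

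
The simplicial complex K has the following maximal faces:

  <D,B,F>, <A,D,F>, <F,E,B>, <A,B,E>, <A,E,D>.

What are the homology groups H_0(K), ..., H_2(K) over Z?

Take the total order A < B < D < E < F on the vertex set. Then K (dimension 2) consists of the simplices:

  0-simplices (5): A, B, D, E, F
  1-simplices (10): AB, AD, AE, AF, BD, BE, BF, DE, DF, EF
  2-simplices (5): ABE, ADE, ADF, BDF, BEF

giving chain groups C_0 ≅ Z^5, C_1 ≅ Z^10, C_2 ≅ Z^5.

∂_1: C_1 → C_0 sends each edge [p,q] (with p < q) to q − p. For instance
  ∂EF = F − E.
The 5×10 boundary matrix has rank 4 and Smith normal form diag(1,1,1,1).

∂_2: C_2 → C_1 acts by ∂[p,q,r] = [q,r] − [p,r] + [p,q]. For instance
  ∂BDF = DF − BF + BD,
  ∂BEF = EF − BF + BE.
The 10×5 boundary matrix has rank 5 and Smith normal form diag(1,1,1,1,1).

Computing H_k = (kernel of ∂_k) / (image of ∂_{k+1}):

  H_0: rank C_0 − rank ∂_1 = 5 − 4 = 1, and the invariant factors of ∂_1 are all 1, so H_0 = Z.
  H_1: rank ker ∂_1 − rank ∂_2 = (10 − 4) − 5 = 1, and the invariant factors of ∂_2 are all 1, so H_1 = Z.
  H_2: rank ker ∂_2 − rank ∂_3 = (5 − 5) − 0 = 0, and there is no ∂_3, so H_2 = 0.

(K is a triangulation of the Möbius band.)

H_0 ≅ Z,  H_1 ≅ Z,  H_2 = 0.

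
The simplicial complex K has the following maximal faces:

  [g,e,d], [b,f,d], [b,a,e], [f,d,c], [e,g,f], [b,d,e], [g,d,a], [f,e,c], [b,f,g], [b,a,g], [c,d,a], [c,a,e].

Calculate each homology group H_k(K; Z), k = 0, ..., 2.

K has 7 vertices, 18 edges, 12 triangles.
rank ∂_0 = 0, rank ∂_1 = 6 ⇒ b_0 = 7 − 0 − 6 = 1; all invariant factors of ∂_1 are 1 so no torsion. So H_0 = Z.
rank ∂_1 = 6, rank ∂_2 = 12 ⇒ b_1 = 18 − 6 − 12 = 0; ∂_2 has invariant factor(s) [2] giving torsion. So H_1 = Z/2.
rank ∂_2 = 12, rank ∂_3 = 0 ⇒ b_2 = 12 − 12 − 0 = 0. So H_2 = 0.

H_0 = Z,  H_1 = Z/2,  H_2 = 0.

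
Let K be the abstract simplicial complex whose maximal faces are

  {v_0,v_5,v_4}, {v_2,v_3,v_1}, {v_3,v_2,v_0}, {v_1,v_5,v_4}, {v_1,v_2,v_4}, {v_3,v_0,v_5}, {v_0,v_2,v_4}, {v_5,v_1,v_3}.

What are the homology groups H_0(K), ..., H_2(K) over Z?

H_0 = Z,  H_1 = 0,  H_2 = Z.

Take the total order v_0 < v_1 < v_2 < v_3 < v_4 < v_5 on the vertex set. Then K (dimension 2) consists of the simplices:

  0-simplices (6): [v_0], [v_1], [v_2], [v_3], [v_4], [v_5]
  1-simplices (12): [v_0,v_2], [v_0,v_3], [v_0,v_4], [v_0,v_5], [v_1,v_2], [v_1,v_3], [v_1,v_4], [v_1,v_5], [v_2,v_3], [v_2,v_4], [v_3,v_5], [v_4,v_5]
  2-simplices (8): [v_0,v_2,v_3], [v_0,v_2,v_4], [v_0,v_3,v_5], [v_0,v_4,v_5], [v_1,v_2,v_3], [v_1,v_2,v_4], [v_1,v_3,v_5], [v_1,v_4,v_5]

giving chain groups C_0 ≅ Z^6, C_1 ≅ Z^12, C_2 ≅ Z^8.

Boundary ∂_1: C_1 → C_0 maps an edge to its endpoints' difference, ∂[p,q] = q − p. For instance
  ∂[v_2,v_3] = [v_3] − [v_2].
The resulting 6×12 matrix has rank 5, and its Smith normal form has invariant factors (1,1,1,1,1).

∂_2: C_2 → C_1 acts by ∂[p,q,r] = [q,r] − [p,r] + [p,q]. For instance
  ∂[v_0,v_2,v_3] = [v_2,v_3] − [v_0,v_3] + [v_0,v_2],
  ∂[v_1,v_4,v_5] = [v_4,v_5] − [v_1,v_5] + [v_1,v_4].
The resulting 12×8 matrix has rank 7, and its Smith normal form has invariant factors (1,1,1,1,1,1,1).

Now H_k = ker ∂_k / im ∂_{k+1}, so:

  H_0: rank C_0 − rank ∂_1 = 6 − 5 = 1, and the invariant factors of ∂_1 are all 1, so H_0 ≅ Z.
  H_1: rank ker ∂_1 − rank ∂_2 = (12 − 5) − 7 = 0, and the invariant factors of ∂_2 are all 1, so H_1 ≅ 0.
  H_2: rank ker ∂_2 − rank ∂_3 = (8 − 7) − 0 = 1, and there is no ∂_3, so H_2 ≅ Z.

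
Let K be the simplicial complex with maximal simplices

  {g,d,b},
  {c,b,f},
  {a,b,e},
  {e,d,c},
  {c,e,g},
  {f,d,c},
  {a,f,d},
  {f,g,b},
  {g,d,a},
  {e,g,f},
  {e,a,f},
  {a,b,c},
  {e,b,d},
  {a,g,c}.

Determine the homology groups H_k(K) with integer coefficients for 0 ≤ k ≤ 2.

Order the vertices as a < b < c < d < e < f < g. Listing each simplex with vertices in this order, K has dimension 2 with simplices:

  0-simplices (7): a, b, c, d, e, f, g
  1-simplices (21): ab, ac, ad, ae, af, ag, bc, bd, be, bf, bg, cd, ce, cf, cg, de, df, dg, ef, eg, fg
  2-simplices (14): abc, abe, acg, adf, adg, aef, bcf, bde, bdg, bfg, cde, cdf, ceg, efg

Hence C_0 ≅ Z^7, C_1 ≅ Z^21, C_2 ≅ Z^14.

Boundary ∂_1: C_1 → C_0 maps an edge to its endpoints' difference, ∂[p,q] = q − p. For instance
  ∂ad = d − a.
This gives a 7×21 integer matrix of rank 6; reducing to Smith normal form yields diagonal entries (1,1,1,1,1,1).

∂_2: C_2 → C_1 maps a triangle to the signed sum of its edges. For instance
  ∂ceg = eg − cg + ce,
  ∂bdg = dg − bg + bd.
The resulting 21×14 matrix has rank 13, and its Smith normal form has invariant factors (1,1,1,1,1,1,1,1,1,1,1,1,1).

Computing H_k = (kernel of ∂_k) / (image of ∂_{k+1}):

  H_0: rank C_0 − rank ∂_1 = 7 − 6 = 1, and the invariant factors of ∂_1 are all 1, so H_0 = Z.
  H_1: rank ker ∂_1 − rank ∂_2 = (21 − 6) − 13 = 2, and the invariant factors of ∂_2 are all 1, so H_1 = Z^2.
  H_2: rank ker ∂_2 − rank ∂_3 = (14 − 13) − 0 = 1, and there is no ∂_3, so H_2 = Z.

H_0 = Z,  H_1 = Z^2,  H_2 = Z.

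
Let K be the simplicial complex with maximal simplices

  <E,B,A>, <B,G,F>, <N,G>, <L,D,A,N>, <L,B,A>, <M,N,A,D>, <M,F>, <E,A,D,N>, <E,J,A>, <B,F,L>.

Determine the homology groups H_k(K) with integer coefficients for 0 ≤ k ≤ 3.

H_0 = Z,  H_1 = Z^2,  H_2 = 0,  H_3 = 0.

Take the total order A < B < D < E < F < G < J < L < M < N on the vertex set. Then K (dimension 3) consists of the simplices:

  0-simplices (10): A, B, D, E, F, G, J, L, M, N
  1-simplices (23): AB, AD, AE, AJ, AL, AM, AN, BE, BF, BG, BL, DE, DL, DM, DN, EJ, EN, FG, FL, FM, GN, LN, MN
  2-simplices (15): ABE, ABL, ADE, ADL, ADM, ADN, AEJ, AEN, ALN, AMN, BFG, BFL, DEN, DLN, DMN
  3-simplices (3): ADEN, ADLN, ADMN

giving chain groups C_0 ≅ Z^10, C_1 ≅ Z^23, C_2 ≅ Z^15, C_3 ≅ Z^3.

∂_1: C_1 → C_0 sends each edge [p,q] (with p < q) to q − p.
As a 10×23 matrix over Z this has rank 9, with invariant factors (1,1,1,1,1,1,1,1,1).

The boundary map ∂_2: C_2 → C_1 sends each 2-simplex [p,q,r] to [q,r] − [p,r] + [p,q]. For instance
  ∂ALN = LN − AN + AL,
  ∂DEN = EN − DN + DE.
The resulting 23×15 matrix has rank 12, and its Smith normal form has invariant factors (1,1,1,1,1,1,1,1,1,1,1,1).

The boundary map ∂_3: C_3 → C_2 sends each 3-simplex σ to the alternating sum Σ_i (−1)^i (σ with its i-th vertex removed). For instance
  ∂ADEN = DEN − AEN + ADN − ADE,
  ∂ADLN = DLN − ALN + ADN − ADL.
This gives a 15×3 integer matrix of rank 3; reducing to Smith normal form yields diagonal entries (1,1,1).

Now H_k = ker ∂_k / im ∂_{k+1}, so:

  H_0: rank C_0 − rank ∂_1 = 10 − 9 = 1, and the invariant factors of ∂_1 are all 1, so H_0 = Z.
  H_1: rank ker ∂_1 − rank ∂_2 = (23 − 9) − 12 = 2, and the invariant factors of ∂_2 are all 1, so H_1 = Z^2.
  H_2: rank ker ∂_2 − rank ∂_3 = (15 − 12) − 3 = 0, and the invariant factors of ∂_3 are all 1, so H_2 = 0.
  H_3: rank ker ∂_3 − rank ∂_4 = (3 − 3) − 0 = 0, and there is no ∂_4, so H_3 = 0.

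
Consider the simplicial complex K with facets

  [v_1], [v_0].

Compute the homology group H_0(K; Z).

H_0 ≅ Z^2.

Take the total order v_0 < v_1 on the vertex set. Then K (dimension 0) consists of the simplices:

  0-simplices (2): [v_0], [v_1]

so the chain groups are C_0 ≅ Z^2.

Now H_k = ker ∂_k / im ∂_{k+1}, so:

  H_0: rank C_0 − rank ∂_1 = 2 − 0 = 2, and there is no ∂_1, so H_0 ≅ Z^2.

(K is a triangulation of a set of 2 points.)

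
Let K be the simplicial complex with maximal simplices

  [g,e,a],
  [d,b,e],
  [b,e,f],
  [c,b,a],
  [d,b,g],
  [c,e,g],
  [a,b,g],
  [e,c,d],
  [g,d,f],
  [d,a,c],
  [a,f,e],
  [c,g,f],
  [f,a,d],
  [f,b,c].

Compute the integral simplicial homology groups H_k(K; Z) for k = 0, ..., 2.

Order the vertices as a < b < c < d < e < f < g. Listing each simplex with vertices in this order, K has dimension 2 with simplices:

  0-simplices (7): a, b, c, d, e, f, g
  1-simplices (21): ab, ac, ad, ae, af, ag, bc, bd, be, bf, bg, cd, ce, cf, cg, de, df, dg, ef, eg, fg
  2-simplices (14): abc, abg, acd, adf, aef, aeg, bcf, bde, bdg, bef, cde, ceg, cfg, dfg

Hence C_0 ≅ Z^7, C_1 ≅ Z^21, C_2 ≅ Z^14.

Boundary ∂_1: C_1 → C_0 sends each edge [p,q] (with p < q) to q − p. For instance
  ∂ae = e − a.
The resulting 7×21 matrix has rank 6, and its Smith normal form has invariant factors (1,1,1,1,1,1).

∂_2: C_2 → C_1 acts by ∂[p,q,r] = [q,r] − [p,r] + [p,q]. For instance
  ∂bdg = dg − bg + bd,
  ∂bef = ef − bf + be.
The resulting 21×14 matrix has rank 13, and its Smith normal form has invariant factors (1,1,1,1,1,1,1,1,1,1,1,1,1).

Computing H_k = (kernel of ∂_k) / (image of ∂_{k+1}):

  H_0: rank C_0 − rank ∂_1 = 7 − 6 = 1, and the invariant factors of ∂_1 are all 1, so H_0 = Z.
  H_1: rank ker ∂_1 − rank ∂_2 = (21 − 6) − 13 = 2, and the invariant factors of ∂_2 are all 1, so H_1 = Z^2.
  H_2: rank ker ∂_2 − rank ∂_3 = (14 − 13) − 0 = 1, and there is no ∂_3, so H_2 = Z.

As a check, the Euler characteristic is 7 − 21 + 14 = 0, which agrees with 1 − 2 + 1 = 0.

H_0 = Z,  H_1 = Z^2,  H_2 = Z.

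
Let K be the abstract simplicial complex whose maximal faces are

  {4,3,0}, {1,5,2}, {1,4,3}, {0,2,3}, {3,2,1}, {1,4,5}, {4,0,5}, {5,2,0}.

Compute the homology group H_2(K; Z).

H_2 ≅ Z.

We work with the vertex ordering 0 < 1 < 2 < 3 < 4 < 5. The simplices of K, each written with vertices in increasing order, are:

  0-simplices (6): [0], [1], [2], [3], [4], [5]
  1-simplices (12): [0,2], [0,3], [0,4], [0,5], [1,2], [1,3], [1,4], [1,5], [2,3], [2,5], [3,4], [4,5]
  2-simplices (8): [0,2,3], [0,2,5], [0,3,4], [0,4,5], [1,2,3], [1,2,5], [1,3,4], [1,4,5]

Hence C_0 ≅ Z^6, C_1 ≅ Z^12, C_2 ≅ Z^8.

The boundary map ∂_1: C_1 → C_0 maps an edge to its endpoints' difference, ∂[p,q] = q − p. For instance
  ∂[1,5] = [5] − [1].
This gives a 6×12 integer matrix of rank 5; reducing to Smith normal form yields diagonal entries (1,1,1,1,1).

∂_2: C_2 → C_1 acts by ∂[p,q,r] = [q,r] − [p,r] + [p,q]. For instance
  ∂[1,2,3] = [2,3] − [1,3] + [1,2],
  ∂[1,4,5] = [4,5] − [1,5] + [1,4].
This gives a 12×8 integer matrix of rank 7; reducing to Smith normal form yields diagonal entries (1,1,1,1,1,1,1).

From H_k ≅ ker(∂_k) / im(∂_{k+1}) we obtain:

  H_2: rank ker ∂_2 − rank ∂_3 = (8 − 7) − 0 = 1, and there is no ∂_3, so H_2 ≅ Z.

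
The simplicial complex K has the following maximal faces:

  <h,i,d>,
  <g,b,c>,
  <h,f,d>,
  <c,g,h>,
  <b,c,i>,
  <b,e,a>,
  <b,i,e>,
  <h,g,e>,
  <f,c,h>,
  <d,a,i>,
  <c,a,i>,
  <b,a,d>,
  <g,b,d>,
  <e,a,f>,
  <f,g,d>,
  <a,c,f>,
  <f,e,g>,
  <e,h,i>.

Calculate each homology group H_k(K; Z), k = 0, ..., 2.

Take the total order a < b < c < d < e < f < g < h < i on the vertex set. Then K (dimension 2) consists of the simplices:

  0-simplices (9): a, b, c, d, e, f, g, h, i
  1-simplices (27): ab, ac, ad, ae, af, ai, bc, bd, be, bg, bi, cf, cg, ch, ci, df, dg, dh, di, ef, eg, eh, ei, fg, fh, gh, hi
  2-simplices (18): abd, abe, acf, aci, adi, aef, bcg, bci, bdg, bei, cfh, cgh, dfg, dfh, dhi, efg, egh, ehi

so the chain groups are C_0 ≅ Z^9, C_1 ≅ Z^27, C_2 ≅ Z^18.

Boundary ∂_1: C_1 → C_0 is given by ∂[p,q] = [q] − [p]. For instance
  ∂cf = f − c.
As a 9×27 matrix over Z this has rank 8, with invariant factors (1,1,1,1,1,1,1,1).

The boundary map ∂_2: C_2 → C_1 maps a triangle to the signed sum of its edges. For instance
  ∂efg = fg − eg + ef,
  ∂dfh = fh − dh + df.
This gives a 27×18 integer matrix of rank 18; reducing to Smith normal form yields diagonal entries (1,1,1,1,1,1,1,1,1,1,1,1,1,1,1,1,1,2).

Now H_k = ker ∂_k / im ∂_{k+1}, so:

  H_0: rank C_0 − rank ∂_1 = 9 − 8 = 1, and the invariant factors of ∂_1 are all 1, so H_0 ≅ Z.
  H_1: rank ker ∂_1 − rank ∂_2 = (27 − 8) − 18 = 1, and ∂_2 has invariant factor 2 > 1, so H_1 ≅ Z ⊕ Z/2Z.
  H_2: rank ker ∂_2 − rank ∂_3 = (18 − 18) − 0 = 0, and there is no ∂_3, so H_2 ≅ 0.

H_0 = Z,  H_1 = Z ⊕ Z/2Z,  H_2 = 0.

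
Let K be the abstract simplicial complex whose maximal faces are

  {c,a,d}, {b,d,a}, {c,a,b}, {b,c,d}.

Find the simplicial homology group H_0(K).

We work with the vertex ordering a < b < c < d. The simplices of K, each written with vertices in increasing order, are:

  0-simplices (4): a, b, c, d
  1-simplices (6): ab, ac, ad, bc, bd, cd
  2-simplices (4): abc, abd, acd, bcd

Hence C_0 ≅ Z^4, C_1 ≅ Z^6, C_2 ≅ Z^4.

∂_1: C_1 → C_0 is given by ∂[p,q] = [q] − [p].
The 4×6 boundary matrix has rank 3 and Smith normal form diag(1,1,1).

The boundary map ∂_2: C_2 → C_1 sends each 2-simplex [p,q,r] to [q,r] − [p,r] + [p,q]. For instance
  ∂abc = bc − ac + ab,
  ∂acd = cd − ad + ac.
As a 6×4 matrix over Z this has rank 3, with invariant factors (1,1,1).

Reading off H_k = ker ∂_k / im ∂_{k+1}:

  H_0: rank C_0 − rank ∂_1 = 4 − 3 = 1, and the invariant factors of ∂_1 are all 1, so H_0 = Z.

H_0 = Z.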